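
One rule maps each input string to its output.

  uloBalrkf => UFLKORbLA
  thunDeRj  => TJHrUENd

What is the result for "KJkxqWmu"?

Looking at the pairs, the operation is to flip the case of every letter, then take characters alternately from the front and the back (1st, last, 2nd, 2nd-last, ...).
Working it through for "KJkxqWmu": intermediate "kjKXQwMU", final "kUjMKwXQ".

kUjMKwXQ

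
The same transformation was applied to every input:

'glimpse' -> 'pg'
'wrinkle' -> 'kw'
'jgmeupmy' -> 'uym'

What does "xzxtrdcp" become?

rpx

Looking at the pairs, the operation is to move the first 3 characters to the end (rotate left by 3), then keep one character in every 3, starting at position 2 (positions 2nd, 5th, 8th, ...).
"xzxtrdcp" → "rpx".
(Check on "wrinkle": → "nklewri" → "kw" ✓)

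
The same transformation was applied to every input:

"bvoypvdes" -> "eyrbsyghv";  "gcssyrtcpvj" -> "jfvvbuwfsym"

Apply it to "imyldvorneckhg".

Each output is the input with this applied: shift every letter 3 places forward in the alphabet (wrapping around).
For "imyldvorneckhg" the result is "lpbogyruqhfnkj".

lpbogyruqhfnkj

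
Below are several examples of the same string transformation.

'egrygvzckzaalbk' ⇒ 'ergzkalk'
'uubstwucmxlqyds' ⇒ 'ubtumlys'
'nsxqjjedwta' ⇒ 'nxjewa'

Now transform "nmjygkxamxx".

njgxmx

The pattern: keep every other character starting from the first (positions 1st, 3rd, 5th, ...).
On "nmjygkxamxx" that produces "njgxmx".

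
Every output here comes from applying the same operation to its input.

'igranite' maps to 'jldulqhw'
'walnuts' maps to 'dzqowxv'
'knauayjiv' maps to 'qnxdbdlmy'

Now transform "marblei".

Each output is the input with this applied: shift every letter 3 places forward in the alphabet (wrapping around), then swap each adjacent pair of characters (1↔2, 3↔4, ...).
For "marblei", step one produces "pdueohl"; step two turns that into "dpeuhol".

dpeuhol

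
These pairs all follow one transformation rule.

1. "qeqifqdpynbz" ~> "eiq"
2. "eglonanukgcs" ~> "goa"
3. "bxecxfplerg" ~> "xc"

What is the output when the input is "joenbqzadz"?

The pattern: keep every other character starting from the second (positions 2nd, 4th, 6th, ...), then delete the last 3 characters.
Doing the same to "joenbqzadz": "on".

on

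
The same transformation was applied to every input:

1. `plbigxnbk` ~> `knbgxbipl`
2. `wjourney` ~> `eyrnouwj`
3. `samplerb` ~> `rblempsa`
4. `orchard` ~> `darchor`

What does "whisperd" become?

rdpeiswh

Looking at the pairs, the operation is to swap each adjacent pair of characters (1↔2, 3↔4, ...), then reverse the string.
So "whisperd" becomes "rdpeiswh".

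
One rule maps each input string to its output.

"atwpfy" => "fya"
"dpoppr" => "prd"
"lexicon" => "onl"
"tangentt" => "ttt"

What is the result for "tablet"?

Looking at the pairs, the operation is to move the last 2 characters to the front (rotate right by 2), then keep only the first 3 characters.
For "tablet", step one produces "ettabl"; step two turns that into "ett".

ett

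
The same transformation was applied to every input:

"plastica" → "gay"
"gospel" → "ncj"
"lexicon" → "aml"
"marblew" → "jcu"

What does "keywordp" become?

What's happening: shift every letter 2 places backward in the alphabet (wrapping around), then keep only the last 3 characters.
Applying both steps to "keywordp": "icwumpbn", then "pbn".

pbn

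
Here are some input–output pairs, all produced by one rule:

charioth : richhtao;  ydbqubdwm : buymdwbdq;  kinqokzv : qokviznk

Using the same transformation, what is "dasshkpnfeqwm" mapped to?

Each output is the input with this applied: take characters alternately from the front and the back (1st, last, 2nd, 2nd-last, ...), then move the last 2 characters to the front (rotate right by 2).
Starting from "dasshkpnfeqwm": after the first operation, "dmawsqsehfknp"; after the second, "npdmawsqsehfk".

npdmawsqsehfk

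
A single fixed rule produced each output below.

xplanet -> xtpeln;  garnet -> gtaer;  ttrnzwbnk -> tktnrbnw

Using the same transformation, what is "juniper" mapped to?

jruenp

Rule — take characters alternately from the front and the back (1st, last, 2nd, 2nd-last, ...), then delete the last character.
Applying both steps to "juniper": "jruenpi", then "jruenp".
(Check on "ttrnzwbnk": → "tktnrbnwz" → "tktnrbnw" ✓)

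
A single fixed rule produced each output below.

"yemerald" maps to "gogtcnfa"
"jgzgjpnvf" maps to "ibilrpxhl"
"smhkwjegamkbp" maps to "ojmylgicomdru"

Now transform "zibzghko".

kdbijmqb

The rule is to shift every letter 2 places forward in the alphabet (wrapping around), then move the first character to the end.
"zibzghko" → "kdbijmqb".
(Check on "jgzgjpnvf": → "libilrpxh" → "ibilrpxhl" ✓)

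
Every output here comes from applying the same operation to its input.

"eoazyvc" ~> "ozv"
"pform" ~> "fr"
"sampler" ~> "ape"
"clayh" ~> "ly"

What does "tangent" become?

agn

Looking at the pairs, the operation is to keep every other character starting from the second (positions 2nd, 4th, 6th, ...).
"tangent" → "agn".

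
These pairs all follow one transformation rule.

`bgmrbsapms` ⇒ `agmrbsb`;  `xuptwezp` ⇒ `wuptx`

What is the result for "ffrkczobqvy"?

In each case the input is transformed by: delete the last 3 characters, then swap the first and last characters.
"ffrkczobqvy" → "ffrkczob" → "bfrkczof".

bfrkczof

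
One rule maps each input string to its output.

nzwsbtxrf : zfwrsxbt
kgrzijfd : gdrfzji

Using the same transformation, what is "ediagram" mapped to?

dmiaarg

The rule is to delete the first character, then take characters alternately from the front and the back (1st, last, 2nd, 2nd-last, ...).
Starting from "ediagram": after the first operation, "diagram"; after the second, "dmiaarg".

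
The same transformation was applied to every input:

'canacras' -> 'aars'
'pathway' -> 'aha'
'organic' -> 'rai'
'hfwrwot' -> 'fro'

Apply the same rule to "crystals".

Rule — keep every other character starting from the second (positions 2nd, 4th, 6th, ...).
On "crystals" that produces "rsas".

rsas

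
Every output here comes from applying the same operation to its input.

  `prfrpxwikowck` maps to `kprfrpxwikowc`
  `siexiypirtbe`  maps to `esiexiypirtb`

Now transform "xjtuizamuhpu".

uxjtuizamuhp

Looking at the pairs, the operation is to move the last character to the front.
For "xjtuizamuhpu" the result is "uxjtuizamuhp".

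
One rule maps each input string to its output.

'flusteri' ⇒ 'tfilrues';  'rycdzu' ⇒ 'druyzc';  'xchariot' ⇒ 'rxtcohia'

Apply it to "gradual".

Rule — take characters alternately from the front and the back (1st, last, 2nd, 2nd-last, ...), then move the last character to the front.
Starting from "gradual": after the first operation, "glraaud"; after the second, "dglraau".

dglraau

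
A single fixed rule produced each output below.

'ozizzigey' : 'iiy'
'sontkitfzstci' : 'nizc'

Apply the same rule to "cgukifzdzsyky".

Each output is the input with this applied: keep one character in every 3, starting at position 3 (positions 3rd, 6th, 9th, ...).
For "cgukifzdzsyky" the result is "ufzk".

ufzk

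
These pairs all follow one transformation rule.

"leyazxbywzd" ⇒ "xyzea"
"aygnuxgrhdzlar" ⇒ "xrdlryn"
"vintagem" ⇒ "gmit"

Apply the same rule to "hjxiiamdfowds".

adodji

What's happening: keep every other character starting from the second (positions 2nd, 4th, 6th, ...), then move the first 2 characters to the end (rotate left by 2).
For "hjxiiamdfowds", step one produces "jiadod"; step two turns that into "adodji".
(Check on "leyazxbywzd": → "eaxyz" → "xyzea" ✓)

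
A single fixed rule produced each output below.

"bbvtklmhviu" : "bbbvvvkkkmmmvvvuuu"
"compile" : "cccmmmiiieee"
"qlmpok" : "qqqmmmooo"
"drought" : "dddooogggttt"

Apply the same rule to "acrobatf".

aaarrrbbbttt

The transformation: keep every other character starting from the first (positions 1st, 3rd, 5th, ...), then repeat every character 3 times.
Starting from "acrobatf": after the first operation, "arbt"; after the second, "aaarrrbbbttt".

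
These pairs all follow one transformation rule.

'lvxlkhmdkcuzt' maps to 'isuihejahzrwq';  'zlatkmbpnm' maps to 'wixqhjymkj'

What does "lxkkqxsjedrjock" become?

The rule is to shift every letter 3 places backward in the alphabet (wrapping around).
Doing the same to "lxkkqxsjedrjock": "iuhhnupgbaoglzh".

iuhhnupgbaoglzh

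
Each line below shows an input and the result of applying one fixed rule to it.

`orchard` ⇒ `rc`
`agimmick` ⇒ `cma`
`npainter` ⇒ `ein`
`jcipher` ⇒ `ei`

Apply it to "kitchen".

What's happening: reverse the string, then keep one character in every 3, starting at position 2 (positions 2nd, 5th, 8th, ...).
"kitchen" → "et".

et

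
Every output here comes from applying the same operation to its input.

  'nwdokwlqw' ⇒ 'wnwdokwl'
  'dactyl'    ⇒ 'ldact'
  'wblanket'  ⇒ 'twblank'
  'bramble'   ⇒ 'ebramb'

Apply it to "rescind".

The rule is to move the last character to the front, then delete the last character.
"rescind" → "drescin" → "dresci".

dresci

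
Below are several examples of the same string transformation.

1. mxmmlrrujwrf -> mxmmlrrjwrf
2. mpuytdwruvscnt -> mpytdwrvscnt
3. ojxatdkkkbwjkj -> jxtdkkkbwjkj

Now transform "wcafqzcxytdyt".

wcfqzcxytdyt

The pattern: remove every vowel.
On "wcafqzcxytdyt" that produces "wcfqzcxytdyt".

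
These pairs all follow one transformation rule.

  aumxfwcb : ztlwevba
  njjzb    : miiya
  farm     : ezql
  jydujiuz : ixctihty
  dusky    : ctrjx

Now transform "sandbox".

rzmcanw

Each output is the input with this applied: shift every letter 1 place backward in the alphabet (wrapping around).
Applying that to "sandbox" gives "rzmcanw".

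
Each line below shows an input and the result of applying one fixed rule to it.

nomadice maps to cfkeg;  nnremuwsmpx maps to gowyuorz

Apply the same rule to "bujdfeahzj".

fhgcjbl

The pattern: shift every letter 2 places forward in the alphabet (wrapping around), then delete the first 3 characters.
"bujdfeahzj" → "dwlfhgcjbl" → "fhgcjbl".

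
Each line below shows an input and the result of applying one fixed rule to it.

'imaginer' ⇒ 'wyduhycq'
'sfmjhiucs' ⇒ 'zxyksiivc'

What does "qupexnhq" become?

Each output is the input with this applied: move the first 3 characters to the end (rotate left by 3), then shift every letter 10 places backward in the alphabet (wrapping around).
"qupexnhq" → "exnhqqup" → "undxggkf".

undxggkf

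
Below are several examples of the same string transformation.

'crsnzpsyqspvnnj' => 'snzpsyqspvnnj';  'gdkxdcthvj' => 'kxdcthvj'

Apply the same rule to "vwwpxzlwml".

wpxzlwml

The transformation: delete the first 2 characters.
Applying that to "vwwpxzlwml" gives "wpxzlwml".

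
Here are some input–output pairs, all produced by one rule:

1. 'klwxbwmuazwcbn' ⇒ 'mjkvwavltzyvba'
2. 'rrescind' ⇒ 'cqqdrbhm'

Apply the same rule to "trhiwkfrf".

esqghvjeq

The transformation: move the last character to the front, then shift every letter 1 place backward in the alphabet (wrapping around).
Applying that to "trhiwkfrf" gives "esqghvjeq".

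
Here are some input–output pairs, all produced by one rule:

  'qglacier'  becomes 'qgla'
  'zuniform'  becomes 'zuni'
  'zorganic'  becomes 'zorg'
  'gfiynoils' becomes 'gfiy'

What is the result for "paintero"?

The rule is to keep only the first 4 characters.
Doing the same to "paintero": "pain".

pain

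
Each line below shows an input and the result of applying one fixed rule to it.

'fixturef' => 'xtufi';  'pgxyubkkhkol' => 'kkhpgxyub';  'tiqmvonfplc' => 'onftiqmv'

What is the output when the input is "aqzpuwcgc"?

puwaqz

The transformation: delete the last 3 characters, then move the last 3 characters to the front (rotate right by 3).
Working it through for "aqzpuwcgc": intermediate "aqzpuw", final "puwaqz".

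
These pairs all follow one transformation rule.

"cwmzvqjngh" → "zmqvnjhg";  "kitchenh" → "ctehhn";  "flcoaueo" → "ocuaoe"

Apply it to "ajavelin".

The pattern: swap each adjacent pair of characters (1↔2, 3↔4, ...), then delete the first 2 characters.
Applying that to "ajavelin" gives "valeni".

valeni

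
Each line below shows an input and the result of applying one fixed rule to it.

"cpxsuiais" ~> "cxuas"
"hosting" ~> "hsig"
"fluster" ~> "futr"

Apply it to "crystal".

Looking at the pairs, the operation is to keep every other character starting from the first (positions 1st, 3rd, 5th, ...).
So "crystal" becomes "cytl".

cytl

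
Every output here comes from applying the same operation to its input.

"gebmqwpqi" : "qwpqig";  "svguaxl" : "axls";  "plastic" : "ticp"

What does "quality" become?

What's happening: move the first character to the end, then delete the first 3 characters.
So "quality" becomes "ityq".

ityq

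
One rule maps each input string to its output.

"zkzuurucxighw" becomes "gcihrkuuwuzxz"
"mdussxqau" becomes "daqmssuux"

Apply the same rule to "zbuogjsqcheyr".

Each output is the input with this applied: sort the characters into alphabetical order, then swap each adjacent pair of characters (1↔2, 3↔4, ...).
Starting from "zbuogjsqcheyr": after the first operation, "bceghjoqrsuyz"; after the second, "cbgejhqosryuz".

cbgejhqosryuz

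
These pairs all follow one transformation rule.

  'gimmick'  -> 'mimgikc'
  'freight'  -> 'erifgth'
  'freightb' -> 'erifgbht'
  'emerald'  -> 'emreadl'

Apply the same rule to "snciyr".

cnisyr

Rule — move the first 2 characters to the end (rotate left by 2), then take characters alternately from the front and the back (1st, last, 2nd, 2nd-last, ...).
Doing the same to "snciyr": "cnisyr".
(Check on "gimmick": → "mmickgi" → "mimgikc" ✓)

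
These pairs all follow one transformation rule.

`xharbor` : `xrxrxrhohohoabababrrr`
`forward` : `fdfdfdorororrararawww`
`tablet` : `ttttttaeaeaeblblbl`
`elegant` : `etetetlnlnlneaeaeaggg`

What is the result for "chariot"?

Looking at the pairs, the operation is to repeat every character 3 times, then take characters alternately from the front and the back (1st, last, 2nd, 2nd-last, ...).
So "chariot" becomes "ctctcthohohoaiaiairrr".

ctctcthohohoaiaiairrr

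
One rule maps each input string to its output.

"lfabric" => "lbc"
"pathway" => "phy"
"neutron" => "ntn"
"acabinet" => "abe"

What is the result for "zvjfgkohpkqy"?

zfok

The rule is to keep one character in every 3, starting at position 1 (positions 1st, 4th, 7th, ...).
On "zvjfgkohpkqy" that produces "zfok".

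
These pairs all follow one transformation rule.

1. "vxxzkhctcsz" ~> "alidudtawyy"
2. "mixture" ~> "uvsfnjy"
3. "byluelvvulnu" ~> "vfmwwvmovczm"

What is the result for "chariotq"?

The transformation: shift every letter 1 place forward in the alphabet (wrapping around), then move the first 3 characters to the end (rotate left by 3).
Working it through for "chariotq": intermediate "dibsjpur", final "sjpurdib".

sjpurdib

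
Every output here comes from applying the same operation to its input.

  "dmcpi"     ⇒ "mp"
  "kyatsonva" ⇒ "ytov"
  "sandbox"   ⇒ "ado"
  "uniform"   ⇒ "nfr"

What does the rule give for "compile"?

opl

Rule — keep every other character starting from the second (positions 2nd, 4th, 6th, ...).
On "compile" that produces "opl".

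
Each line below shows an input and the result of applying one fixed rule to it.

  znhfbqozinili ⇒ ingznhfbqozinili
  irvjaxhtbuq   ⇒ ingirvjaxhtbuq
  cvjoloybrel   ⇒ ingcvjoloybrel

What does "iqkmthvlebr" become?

ingiqkmthvlebr

The rule is to prepend "ing".
"iqkmthvlebr" → "ingiqkmthvlebr".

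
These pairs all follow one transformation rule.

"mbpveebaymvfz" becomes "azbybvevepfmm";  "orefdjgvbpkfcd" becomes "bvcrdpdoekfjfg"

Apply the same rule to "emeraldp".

The transformation: sort the characters into alphabetical order, then take characters alternately from the front and the back (1st, last, 2nd, 2nd-last, ...).
On "emeraldp": the first step gives "adeelmpr", and the second then gives "ardpemel".

ardpemel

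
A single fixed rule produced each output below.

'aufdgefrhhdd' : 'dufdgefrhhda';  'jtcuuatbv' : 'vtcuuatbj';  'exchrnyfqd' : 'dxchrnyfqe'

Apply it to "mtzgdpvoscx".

xtzgdpvoscm

The pattern: swap the first and last characters.
For "mtzgdpvoscx" the result is "xtzgdpvoscm".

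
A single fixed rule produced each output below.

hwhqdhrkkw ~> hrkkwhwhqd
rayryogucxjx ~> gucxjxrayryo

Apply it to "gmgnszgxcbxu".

In each case the input is transformed by: swap the front and back halves of the string.
On "gmgnszgxcbxu" that produces "gxcbxugmgnsz".

gxcbxugmgnsz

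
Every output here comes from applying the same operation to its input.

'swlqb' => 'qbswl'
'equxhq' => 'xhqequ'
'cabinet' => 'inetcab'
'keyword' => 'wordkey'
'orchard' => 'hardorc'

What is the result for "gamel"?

elgam

What's happening: move the first 3 characters to the end (rotate left by 3).
So "gamel" becomes "elgam".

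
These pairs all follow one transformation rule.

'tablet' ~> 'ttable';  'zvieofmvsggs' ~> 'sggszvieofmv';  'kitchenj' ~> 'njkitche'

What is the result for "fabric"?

cfabri

Rule — swap the front and back halves of the string, then move the first 2 characters to the end (rotate left by 2).
For "fabric", step one produces "ricfab"; step two turns that into "cfabri".
(Check on "zvieofmvsggs": → "mvsggszvieof" → "sggszvieofmv" ✓)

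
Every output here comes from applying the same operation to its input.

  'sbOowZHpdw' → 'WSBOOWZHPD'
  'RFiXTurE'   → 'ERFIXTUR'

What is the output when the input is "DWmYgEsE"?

Looking at the pairs, the operation is to move the last character to the front, then convert every letter to uppercase.
Working it through for "DWmYgEsE": intermediate "EDWmYgEs", final "EDWMYGES".

EDWMYGES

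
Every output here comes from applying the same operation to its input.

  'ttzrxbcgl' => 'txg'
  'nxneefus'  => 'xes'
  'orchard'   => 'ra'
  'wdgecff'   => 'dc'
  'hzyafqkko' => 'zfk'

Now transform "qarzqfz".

Looking at the pairs, the operation is to keep one character in every 3, starting at position 2 (positions 2nd, 5th, 8th, ...).
On "qarzqfz" that produces "aq".

aq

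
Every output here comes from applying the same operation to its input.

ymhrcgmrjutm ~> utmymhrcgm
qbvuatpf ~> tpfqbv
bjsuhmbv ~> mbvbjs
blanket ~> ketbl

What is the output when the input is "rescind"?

indre

The pattern: move the last 3 characters to the front (rotate right by 3), then delete the last 2 characters.
On "rescind": the first step gives "indresc", and the second then gives "indre".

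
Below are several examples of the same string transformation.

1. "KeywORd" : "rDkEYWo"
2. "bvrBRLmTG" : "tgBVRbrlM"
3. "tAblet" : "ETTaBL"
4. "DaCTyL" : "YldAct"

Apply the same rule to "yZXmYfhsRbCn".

The rule is to move the last 2 characters to the front (rotate right by 2), then flip the case of every letter.
For "yZXmYfhsRbCn", step one produces "CnyZXmYfhsRb"; step two turns that into "cNYzxMyFHSrB".

cNYzxMyFHSrB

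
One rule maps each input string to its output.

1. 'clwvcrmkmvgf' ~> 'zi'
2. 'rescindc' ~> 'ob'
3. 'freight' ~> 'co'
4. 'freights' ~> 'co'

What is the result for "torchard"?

Rule — shift every letter 3 places backward in the alphabet (wrapping around), then keep only the first 2 characters.
On "torchard": the first step gives "qlozexoa", and the second then gives "ql".

ql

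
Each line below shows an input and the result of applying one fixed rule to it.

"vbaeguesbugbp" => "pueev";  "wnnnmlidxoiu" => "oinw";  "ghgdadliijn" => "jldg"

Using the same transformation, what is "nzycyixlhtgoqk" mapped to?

The pattern: keep one character in every 3, starting at position 1 (positions 1st, 4th, 7th, ...), then reverse the string.
"nzycyixlhtgoqk" → "ncxtq" → "qtxcn".

qtxcn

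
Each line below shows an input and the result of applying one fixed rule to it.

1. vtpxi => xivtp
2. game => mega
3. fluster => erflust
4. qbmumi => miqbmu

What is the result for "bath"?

thba

Looking at the pairs, the operation is to move the last 2 characters to the front (rotate right by 2).
Applying that to "bath" gives "thba".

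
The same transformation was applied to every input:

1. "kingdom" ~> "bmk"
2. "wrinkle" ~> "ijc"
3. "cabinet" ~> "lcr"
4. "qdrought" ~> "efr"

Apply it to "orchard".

What's happening: shift every letter 2 places backward in the alphabet (wrapping around), then keep only the last 3 characters.
For "orchard" the result is "ypb".

ypb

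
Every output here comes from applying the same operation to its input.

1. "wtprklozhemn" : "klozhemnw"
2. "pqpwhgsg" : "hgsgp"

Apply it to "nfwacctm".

cctmn

Looking at the pairs, the operation is to move the first character to the end, then delete the first 3 characters.
For "nfwacctm", step one produces "fwacctmn"; step two turns that into "cctmn".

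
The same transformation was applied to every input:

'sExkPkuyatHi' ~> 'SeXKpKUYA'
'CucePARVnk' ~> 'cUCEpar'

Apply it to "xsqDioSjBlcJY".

The rule is to delete the last 3 characters, then flip the case of every letter.
Working it through for "xsqDioSjBlcJY": intermediate "xsqDioSjBl", final "XSQdIOsJbL".

XSQdIOsJbL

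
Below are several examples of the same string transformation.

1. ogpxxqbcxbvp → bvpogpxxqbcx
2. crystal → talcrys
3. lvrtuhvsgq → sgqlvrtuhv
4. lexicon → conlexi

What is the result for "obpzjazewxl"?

Looking at the pairs, the operation is to move the last 3 characters to the front (rotate right by 3).
Doing the same to "obpzjazewxl": "wxlobpzjaze".

wxlobpzjaze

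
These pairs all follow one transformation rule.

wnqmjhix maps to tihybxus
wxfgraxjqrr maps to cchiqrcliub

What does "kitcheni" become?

What's happening: move the last 2 characters to the front (rotate right by 2), then shift every letter 11 places forward in the alphabet (wrapping around).
On "kitcheni": the first step gives "nikitche", and the second then gives "ytvtensp".

ytvtensp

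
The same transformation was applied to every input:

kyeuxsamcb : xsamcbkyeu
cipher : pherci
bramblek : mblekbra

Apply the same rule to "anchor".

choran

The rule is to move the last character to the front, then swap the front and back halves of the string.
Applying both steps to "anchor": "rancho", then "choran".
(Check on "bramblek": → "kbramble" → "mblekbra" ✓)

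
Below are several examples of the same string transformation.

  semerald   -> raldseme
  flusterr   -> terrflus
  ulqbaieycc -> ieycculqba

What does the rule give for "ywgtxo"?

txoywg

Looking at the pairs, the operation is to swap the front and back halves of the string.
For "ywgtxo" the result is "txoywg".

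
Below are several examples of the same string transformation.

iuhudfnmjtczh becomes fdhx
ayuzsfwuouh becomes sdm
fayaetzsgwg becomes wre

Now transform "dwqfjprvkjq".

The transformation: shift every letter 2 places backward in the alphabet (wrapping around), then keep one character in every 3, starting at position 3 (positions 3rd, 6th, 9th, ...).
For "dwqfjprvkjq", step one produces "buodhnptiho"; step two turns that into "oni".

oni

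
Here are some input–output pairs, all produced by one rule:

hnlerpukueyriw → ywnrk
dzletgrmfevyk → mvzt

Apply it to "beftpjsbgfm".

bmep

The pattern: keep one character in every 3, starting at position 2 (positions 2nd, 5th, 8th, ...), then move the last 2 characters to the front (rotate right by 2).
For "beftpjsbgfm", step one produces "epbm"; step two turns that into "bmep".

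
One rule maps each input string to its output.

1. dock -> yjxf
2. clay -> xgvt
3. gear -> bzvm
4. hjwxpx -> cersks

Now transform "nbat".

iwvo

The pattern: shift every letter 5 places backward in the alphabet (wrapping around).
So "nbat" becomes "iwvo".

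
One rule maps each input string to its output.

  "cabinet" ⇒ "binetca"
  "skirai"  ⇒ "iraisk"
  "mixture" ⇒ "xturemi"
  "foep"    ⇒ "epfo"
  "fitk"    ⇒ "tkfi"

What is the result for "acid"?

Rule — move the first 2 characters to the end (rotate left by 2).
Doing the same to "acid": "idac".

idac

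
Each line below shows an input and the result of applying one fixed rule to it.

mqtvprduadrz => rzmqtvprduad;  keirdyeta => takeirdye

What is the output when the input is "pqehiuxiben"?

Each output is the input with this applied: move the last 2 characters to the front (rotate right by 2).
For "pqehiuxiben" the result is "enpqehiuxib".

enpqehiuxib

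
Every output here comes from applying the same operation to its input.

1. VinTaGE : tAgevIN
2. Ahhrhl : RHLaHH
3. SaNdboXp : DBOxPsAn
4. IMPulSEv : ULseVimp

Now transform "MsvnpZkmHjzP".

Looking at the pairs, the operation is to flip the case of every letter, then move the first 3 characters to the end (rotate left by 3).
So "MsvnpZkmHjzP" becomes "NPzKMhJZpmSV".

NPzKMhJZpmSV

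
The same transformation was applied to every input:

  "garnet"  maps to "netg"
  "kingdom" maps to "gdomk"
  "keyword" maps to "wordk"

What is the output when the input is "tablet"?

lett

Rule — move the first 3 characters to the end (rotate left by 3), then delete the last 2 characters.
So "tablet" becomes "lett".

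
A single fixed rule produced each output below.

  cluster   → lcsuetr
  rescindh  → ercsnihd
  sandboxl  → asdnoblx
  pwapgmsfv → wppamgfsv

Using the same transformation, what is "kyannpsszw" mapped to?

yknapnsswz

The pattern: swap each adjacent pair of characters (1↔2, 3↔4, ...).
For "kyannpsszw" the result is "yknapnsswz".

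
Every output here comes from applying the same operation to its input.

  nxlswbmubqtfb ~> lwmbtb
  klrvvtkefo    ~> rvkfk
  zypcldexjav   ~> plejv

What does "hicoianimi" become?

The rule is to move the first character to the end, then keep every other character starting from the second (positions 2nd, 4th, 6th, ...).
For "hicoianimi" the result is "cinmh".
(Check on "klrvvtkefo": → "lrvvtkefok" → "rvkfk" ✓)

cinmh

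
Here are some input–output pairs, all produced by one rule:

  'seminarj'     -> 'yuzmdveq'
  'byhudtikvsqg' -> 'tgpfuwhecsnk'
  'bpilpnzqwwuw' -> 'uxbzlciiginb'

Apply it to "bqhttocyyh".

Looking at the pairs, the operation is to move the first 2 characters to the end (rotate left by 2), then shift every letter 12 places forward in the alphabet (wrapping around).
Starting from "bqhttocyyh": after the first operation, "httocyyhbq"; after the second, "tffaokktnc".

tffaokktnc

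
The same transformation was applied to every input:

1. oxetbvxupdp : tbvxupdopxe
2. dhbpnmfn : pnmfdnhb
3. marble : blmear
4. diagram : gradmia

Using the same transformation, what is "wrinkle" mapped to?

nklweri

The transformation: swap the first and last characters, then move the first 3 characters to the end (rotate left by 3).
Working it through for "wrinkle": intermediate "erinklw", final "nklweri".
(Check on "oxetbvxupdp": → "pxetbvxupdo" → "tbvxupdopxe" ✓)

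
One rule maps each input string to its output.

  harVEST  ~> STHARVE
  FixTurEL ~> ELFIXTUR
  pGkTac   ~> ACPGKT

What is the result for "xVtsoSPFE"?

FEXVTSOSP

In each case the input is transformed by: move the last 2 characters to the front (rotate right by 2), then convert every letter to uppercase.
Applying both steps to "xVtsoSPFE": "FExVtsoSP", then "FEXVTSOSP".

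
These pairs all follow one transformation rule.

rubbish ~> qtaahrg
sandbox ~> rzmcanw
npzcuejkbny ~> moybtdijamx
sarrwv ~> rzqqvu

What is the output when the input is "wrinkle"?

In each case the input is transformed by: shift every letter 1 place backward in the alphabet (wrapping around).
On "wrinkle" that produces "vqhmjkd".

vqhmjkd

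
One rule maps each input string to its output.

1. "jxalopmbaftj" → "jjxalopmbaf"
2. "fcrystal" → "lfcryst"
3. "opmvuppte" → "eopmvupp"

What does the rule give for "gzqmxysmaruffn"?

ngzqmxysmaruf

Looking at the pairs, the operation is to move the last character to the front, then delete the last character.
For "gzqmxysmaruffn", step one produces "ngzqmxysmaruff"; step two turns that into "ngzqmxysmaruf".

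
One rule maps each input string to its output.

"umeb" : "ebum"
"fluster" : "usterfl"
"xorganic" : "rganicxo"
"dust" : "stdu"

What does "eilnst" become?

lnstei

Looking at the pairs, the operation is to move the first 2 characters to the end (rotate left by 2).
Doing the same to "eilnst": "lnstei".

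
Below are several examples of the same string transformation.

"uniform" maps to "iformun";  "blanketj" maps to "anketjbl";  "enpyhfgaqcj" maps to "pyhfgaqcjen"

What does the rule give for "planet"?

anetpl

The transformation: move the first 2 characters to the end (rotate left by 2).
On "planet" that produces "anetpl".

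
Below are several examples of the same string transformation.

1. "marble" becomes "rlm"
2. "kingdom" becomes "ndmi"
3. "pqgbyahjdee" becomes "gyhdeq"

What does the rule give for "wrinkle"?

The transformation: move the first 2 characters to the end (rotate left by 2), then keep every other character starting from the first (positions 1st, 3rd, 5th, ...).
Applying both steps to "wrinkle": "inklewr", then "iker".

iker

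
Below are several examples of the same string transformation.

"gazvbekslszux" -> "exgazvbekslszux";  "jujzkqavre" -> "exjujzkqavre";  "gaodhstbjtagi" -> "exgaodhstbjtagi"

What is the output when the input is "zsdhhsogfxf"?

In each case the input is transformed by: prepend "ex".
On "zsdhhsogfxf" that produces "exzsdhhsogfxf".

exzsdhhsogfxf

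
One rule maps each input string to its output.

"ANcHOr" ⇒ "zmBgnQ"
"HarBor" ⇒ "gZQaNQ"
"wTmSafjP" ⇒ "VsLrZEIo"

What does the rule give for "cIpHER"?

The rule is to shift every letter 1 place backward in the alphabet (wrapping around), then flip the case of every letter.
So "cIpHER" becomes "BhOgdq".
(Check on "HarBor": → "GzqAnq" → "gZQaNQ" ✓)

BhOgdq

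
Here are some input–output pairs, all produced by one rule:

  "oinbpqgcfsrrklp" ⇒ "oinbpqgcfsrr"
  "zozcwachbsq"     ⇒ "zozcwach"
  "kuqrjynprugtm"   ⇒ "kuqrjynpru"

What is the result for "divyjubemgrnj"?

divyjubemg

Rule — delete the last 3 characters.
For "divyjubemgrnj" the result is "divyjubemg".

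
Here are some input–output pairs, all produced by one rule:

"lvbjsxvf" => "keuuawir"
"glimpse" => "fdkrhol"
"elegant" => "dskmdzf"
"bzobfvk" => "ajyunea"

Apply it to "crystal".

bkqzxsr

The rule is to shift every letter 1 place backward in the alphabet (wrapping around), then take characters alternately from the front and the back (1st, last, 2nd, 2nd-last, ...).
Working it through for "crystal": intermediate "bqxrszk", final "bkqzxsr".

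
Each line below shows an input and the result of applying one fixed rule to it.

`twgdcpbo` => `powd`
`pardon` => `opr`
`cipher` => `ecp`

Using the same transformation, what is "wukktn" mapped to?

twk

The transformation: swap the front and back halves of the string, then keep every other character starting from the second (positions 2nd, 4th, 6th, ...).
Applying that to "wukktn" gives "twk".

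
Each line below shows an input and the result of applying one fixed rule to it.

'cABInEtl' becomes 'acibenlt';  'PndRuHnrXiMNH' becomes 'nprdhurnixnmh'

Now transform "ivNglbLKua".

Each output is the input with this applied: swap each adjacent pair of characters (1↔2, 3↔4, ...), then convert every letter to lowercase.
Applying both steps to "ivNglbLKua": "vigNblKLau", then "vignblklau".

vignblklau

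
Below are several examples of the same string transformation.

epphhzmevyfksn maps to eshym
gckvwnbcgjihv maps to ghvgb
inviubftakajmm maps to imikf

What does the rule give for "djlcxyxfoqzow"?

docox

Each output is the input with this applied: take characters alternately from the front and the back (1st, last, 2nd, 2nd-last, ...), then keep one character in every 3, starting at position 1 (positions 1st, 4th, 7th, ...).
Applying both steps to "djlcxyxfoqzow": "dwjolzcqxoyfx", then "docox".
(Check on "inviubftakajmm": → "imnmvjiaukbaft" → "imikf" ✓)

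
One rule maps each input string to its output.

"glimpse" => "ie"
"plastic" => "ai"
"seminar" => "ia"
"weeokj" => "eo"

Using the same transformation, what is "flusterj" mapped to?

In each case the input is transformed by: delete the first 2 characters, then keep only the vowels.
Starting from "flusterj": after the first operation, "usterj"; after the second, "ue".

ue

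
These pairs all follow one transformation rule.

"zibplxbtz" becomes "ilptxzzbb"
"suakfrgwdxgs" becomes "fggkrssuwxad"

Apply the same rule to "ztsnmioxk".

mnostxzik

The rule is to sort the characters into alphabetical order, then move the first 2 characters to the end (rotate left by 2).
"ztsnmioxk" → "mnostxzik".
(Check on "suakfrgwdxgs": → "adfggkrssuwx" → "fggkrssuwxad" ✓)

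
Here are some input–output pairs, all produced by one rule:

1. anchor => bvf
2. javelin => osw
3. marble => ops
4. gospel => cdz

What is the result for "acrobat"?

qco

What's happening: shift every letter 12 places backward in the alphabet (wrapping around), then keep every other character starting from the second (positions 2nd, 4th, 6th, ...).
Applying both steps to "acrobat": "oqfcpoh", then "qco".
(Check on "anchor": → "obqvcf" → "bvf" ✓)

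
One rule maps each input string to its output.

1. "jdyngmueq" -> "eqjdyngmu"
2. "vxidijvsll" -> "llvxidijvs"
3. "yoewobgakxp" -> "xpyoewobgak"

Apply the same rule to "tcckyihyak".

aktcckyihy

Looking at the pairs, the operation is to move the last 2 characters to the front (rotate right by 2).
Applying that to "tcckyihyak" gives "aktcckyihy".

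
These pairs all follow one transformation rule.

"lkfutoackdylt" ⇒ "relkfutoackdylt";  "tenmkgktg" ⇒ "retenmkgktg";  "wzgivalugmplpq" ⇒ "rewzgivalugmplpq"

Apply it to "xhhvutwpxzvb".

Rule — prepend "re".
On "xhhvutwpxzvb" that produces "rexhhvutwpxzvb".

rexhhvutwpxzvb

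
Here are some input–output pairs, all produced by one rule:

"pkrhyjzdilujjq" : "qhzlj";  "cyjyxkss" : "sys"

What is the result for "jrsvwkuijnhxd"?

What's happening: swap the first and last characters, then keep one character in every 3, starting at position 1 (positions 1st, 4th, 7th, ...).
"jrsvwkuijnhxd" → "dvunj".

dvunj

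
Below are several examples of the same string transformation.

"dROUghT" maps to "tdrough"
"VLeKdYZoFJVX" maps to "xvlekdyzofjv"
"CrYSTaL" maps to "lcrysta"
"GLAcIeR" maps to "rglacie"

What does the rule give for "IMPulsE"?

eimpuls

The pattern: move the last character to the front, then convert every letter to lowercase.
On "IMPulsE": the first step gives "EIMPuls", and the second then gives "eimpuls".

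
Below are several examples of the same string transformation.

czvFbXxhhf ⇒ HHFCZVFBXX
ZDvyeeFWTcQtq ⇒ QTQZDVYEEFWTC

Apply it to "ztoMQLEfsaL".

Looking at the pairs, the operation is to move the last 3 characters to the front (rotate right by 3), then convert every letter to uppercase.
"ztoMQLEfsaL" → "saLztoMQLEf" → "SALZTOMQLEF".
(Check on "ZDvyeeFWTcQtq": → "QtqZDvyeeFWTc" → "QTQZDVYEEFWTC" ✓)

SALZTOMQLEF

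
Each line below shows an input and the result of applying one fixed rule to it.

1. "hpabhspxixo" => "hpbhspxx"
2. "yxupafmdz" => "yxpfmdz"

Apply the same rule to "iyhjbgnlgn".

yhjbgnlgn

Rule — remove every vowel.
Applying that to "iyhjbgnlgn" gives "yhjbgnlgn".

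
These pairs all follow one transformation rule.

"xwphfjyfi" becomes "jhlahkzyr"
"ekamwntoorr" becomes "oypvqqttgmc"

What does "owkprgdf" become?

The rule is to shift every letter 2 places forward in the alphabet (wrapping around), then move the first 3 characters to the end (rotate left by 3).
Starting from "owkprgdf": after the first operation, "qymrtifh"; after the second, "rtifhqym".

rtifhqym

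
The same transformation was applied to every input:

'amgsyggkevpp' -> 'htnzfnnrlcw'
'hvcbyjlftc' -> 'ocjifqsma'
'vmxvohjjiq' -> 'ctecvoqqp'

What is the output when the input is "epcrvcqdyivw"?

Looking at the pairs, the operation is to delete the last character, then shift every letter 7 places forward in the alphabet (wrapping around).
Working it through for "epcrvcqdyivw": intermediate "epcrvcqdyiv", final "lwjycjxkfpc".

lwjycjxkfpc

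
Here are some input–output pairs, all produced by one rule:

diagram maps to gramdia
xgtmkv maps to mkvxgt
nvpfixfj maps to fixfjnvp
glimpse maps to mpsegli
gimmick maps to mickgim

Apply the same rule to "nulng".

ngnul

The transformation: move the first 3 characters to the end (rotate left by 3).
Applying that to "nulng" gives "ngnul".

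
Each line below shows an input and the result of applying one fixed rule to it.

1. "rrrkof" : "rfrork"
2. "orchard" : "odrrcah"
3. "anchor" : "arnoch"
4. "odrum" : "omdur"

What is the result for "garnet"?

The rule is to take characters alternately from the front and the back (1st, last, 2nd, 2nd-last, ...).
"garnet" → "gtaern".

gtaern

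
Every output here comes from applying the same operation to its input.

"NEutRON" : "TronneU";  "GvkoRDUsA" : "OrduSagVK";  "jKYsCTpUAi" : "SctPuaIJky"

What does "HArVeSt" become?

vEsThaR

The rule is to move the first 3 characters to the end (rotate left by 3), then flip the case of every letter.
For "HArVeSt", step one produces "VeStHAr"; step two turns that into "vEsThaR".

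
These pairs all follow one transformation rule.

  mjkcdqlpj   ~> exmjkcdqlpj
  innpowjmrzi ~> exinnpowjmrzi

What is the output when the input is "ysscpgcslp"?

In each case the input is transformed by: prepend "ex".
Doing the same to "ysscpgcslp": "exysscpgcslp".

exysscpgcslp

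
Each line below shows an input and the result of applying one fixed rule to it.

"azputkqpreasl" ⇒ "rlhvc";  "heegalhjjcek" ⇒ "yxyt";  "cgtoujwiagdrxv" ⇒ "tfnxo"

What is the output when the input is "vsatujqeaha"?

The pattern: keep one character in every 3, starting at position 1 (positions 1st, 4th, 7th, ...), then shift every letter 9 places backward in the alphabet (wrapping around).
On "vsatujqeaha": the first step gives "vtqh", and the second then gives "mkhy".
(Check on "heegalhjjcek": → "hghc" → "yxyt" ✓)

mkhy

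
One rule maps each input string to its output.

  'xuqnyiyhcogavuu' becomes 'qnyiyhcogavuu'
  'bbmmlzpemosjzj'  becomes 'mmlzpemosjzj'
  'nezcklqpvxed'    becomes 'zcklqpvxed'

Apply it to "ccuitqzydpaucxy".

uitqzydpaucxy

Each output is the input with this applied: delete the first 2 characters.
Applying that to "ccuitqzydpaucxy" gives "uitqzydpaucxy".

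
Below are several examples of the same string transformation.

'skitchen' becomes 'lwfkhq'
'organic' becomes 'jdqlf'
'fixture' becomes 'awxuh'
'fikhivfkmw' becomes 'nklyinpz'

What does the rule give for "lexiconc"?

What's happening: delete the first 2 characters, then shift every letter 3 places forward in the alphabet (wrapping around).
For "lexiconc", step one produces "xiconc"; step two turns that into "alfrqf".

alfrqf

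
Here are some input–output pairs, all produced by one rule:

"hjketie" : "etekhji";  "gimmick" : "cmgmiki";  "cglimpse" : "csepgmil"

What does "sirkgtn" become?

The transformation: sort the characters into alphabetical order, then take characters alternately from the front and the back (1st, last, 2nd, 2nd-last, ...).
Applying that to "sirkgtn" gives "gtiskrn".

gtiskrn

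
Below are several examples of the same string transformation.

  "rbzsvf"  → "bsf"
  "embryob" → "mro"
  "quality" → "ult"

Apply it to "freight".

Each output is the input with this applied: keep every other character starting from the second (positions 2nd, 4th, 6th, ...).
"freight" → "rih".

rih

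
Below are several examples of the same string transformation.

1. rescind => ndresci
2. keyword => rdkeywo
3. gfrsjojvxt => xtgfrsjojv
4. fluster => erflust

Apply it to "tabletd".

tdtable

The pattern: move the last 2 characters to the front (rotate right by 2).
For "tabletd" the result is "tdtable".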